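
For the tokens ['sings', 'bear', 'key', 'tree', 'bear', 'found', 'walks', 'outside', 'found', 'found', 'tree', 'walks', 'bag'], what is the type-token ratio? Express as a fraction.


Tokens: 13
Unique types: ('bag', 'bear', 'found', 'key', 'outside', 'sings', 'tree', 'walks') = 8
TTR = 8/13
Already in lowest terms.

8/13


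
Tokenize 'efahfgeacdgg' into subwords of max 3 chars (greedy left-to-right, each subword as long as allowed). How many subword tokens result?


'efahfgeacdgg' has 12 characters.
Chunking with max size 3:
  Chunk 1: 'efa' (positions 0-2)
  Chunk 2: 'hfg' (positions 3-5)
  Chunk 3: 'eac' (positions 6-8)
  Chunk 4: 'dgg' (positions 9-11)
Total chunks: ceil(12 / 3) = 4

4


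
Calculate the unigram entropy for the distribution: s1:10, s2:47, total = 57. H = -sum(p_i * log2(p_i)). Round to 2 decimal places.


Computing entropy H = -sum(p_i * log2(p_i)):
  s1: p = 10/57 = 0.1754, -p*log2(p) = 0.4405
  s2: p = 47/57 = 0.8246, -p*log2(p) = 0.2295
H = sum of terms = 0.6700
Rounded to 2 decimals: 0.67

0.67


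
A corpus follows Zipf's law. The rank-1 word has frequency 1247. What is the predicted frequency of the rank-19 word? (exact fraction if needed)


Zipf's law: freq(rank) = f1 / rank
f1 = 1247, rank = 19
freq = 1247 / 19
GCD(1247, 19) = 1
Simplified: 1247/19

1247/19


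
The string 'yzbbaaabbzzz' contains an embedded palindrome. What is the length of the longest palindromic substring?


Scanning 'yzbbaaabbzzz' for palindromic substrings.
Substring at positions 1-9: 'zbbaaabbz'.
Check: reverse('zbbaaabbz') = 'zbbaaabbz' -> palindrome confirmed.
Neighbouring characters ('y' / 'z') break symmetry, so it cannot extend further.
No longer palindromic substring exists; longest length = 9

9


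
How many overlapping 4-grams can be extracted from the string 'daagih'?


String 'daagih' has length L = 6.
Number of overlapping n-grams = L - n + 1
Substituting: 6 - 4 + 1 = 3

3


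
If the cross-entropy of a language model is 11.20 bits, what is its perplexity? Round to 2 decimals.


Perplexity formula: PP = 2^H
H = 11.20
PP = 2^11.20
Decompose: 2^11.20 = 2^11 * 2^0.20
2^11 = 2048, 2^0.20 ~ 1.1486984
PP ~ 2048 * 1.1486984 = 2352.5343232
Rounded to 2 decimals: 2352.53

2352.53


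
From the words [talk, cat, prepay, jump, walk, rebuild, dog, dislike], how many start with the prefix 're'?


Checking each word for prefix 're':
  'talk' -> no (count: 0)
  'cat' -> no (count: 0)
  'prepay' -> no (count: 0)
  'jump' -> no (count: 0)
  'walk' -> no (count: 0)
  'rebuild' -> YES, starts with 're' (count: 1)
  'dog' -> no (count: 1)
  'dislike' -> no (count: 1)
Total with prefix 're': 1

1


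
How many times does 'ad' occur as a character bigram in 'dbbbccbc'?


Scanning 'dbbbccbc' for bigram 'ad':
  Position 0: 'db' -> no
  Position 1: 'bb' -> no
  Position 2: 'bb' -> no
  Position 3: 'bc' -> no
  Position 4: 'cc' -> no
  Position 5: 'cb' -> no
  Position 6: 'bc' -> no
Total matches: 0

0


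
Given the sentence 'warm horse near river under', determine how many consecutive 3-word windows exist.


Word trigrams from [5] words:
  Trigram 1: (warm horse near)
  Trigram 2: (horse near river)
  Trigram 3: (near river under)
Total word trigrams: 5 - 2 = 3

3


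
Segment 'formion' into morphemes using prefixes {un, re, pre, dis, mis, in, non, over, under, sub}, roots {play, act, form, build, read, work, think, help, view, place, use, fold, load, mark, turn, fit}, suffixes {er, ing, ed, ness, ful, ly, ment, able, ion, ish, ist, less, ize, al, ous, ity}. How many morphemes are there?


Segmenting 'formion' against the inventory:
  'form' -> root (morpheme 1)
  'ion' -> suffix (morpheme 2)
Total morphemes: 2

2


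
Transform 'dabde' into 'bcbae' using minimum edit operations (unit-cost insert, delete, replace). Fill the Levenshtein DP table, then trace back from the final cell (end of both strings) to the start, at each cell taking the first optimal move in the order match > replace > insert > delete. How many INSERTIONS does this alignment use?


Edit distance = 3. Backtracking from cell (5, 5) with preference match > replace > insert > delete,
then listing the resulting alignment 'dabde' -> 'bcbae' left to right:
  Step 1: replace d->b
  Step 2: replace a->c
  Step 3: keep 'b'
  Step 4: replace d->a
  Step 5: keep 'e'
Total insertions: 0

0


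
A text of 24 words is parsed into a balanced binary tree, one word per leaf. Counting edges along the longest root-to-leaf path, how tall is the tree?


In a balanced binary tree with n leaves the deepest leaf is ceil(log2(n)) edges below the root.
log2(24) = 4.5850
ceil(4.5850) = 5
height (edges) = 5

5


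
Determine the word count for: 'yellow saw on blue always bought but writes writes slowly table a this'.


Counting words by splitting on spaces:
  Word 1: 'yellow'
  Word 2: 'saw'
  Word 3: 'on'
  Word 4: 'blue'
  Word 5: 'always'
  Word 6: 'bought'
  Word 7: 'but'
  Word 8: 'writes'
  Word 9: 'writes'
  Word 10: 'slowly'
  Word 11: 'table'
  Word 12: 'a'
  Word 13: 'this'
Total words: 13

13


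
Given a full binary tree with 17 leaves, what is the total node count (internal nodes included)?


Leaf nodes (terminals): 17
Internal nodes = n - 1 = 17 - 1 = 16
Total = leaves + internal = 17 + 16 = 33

33


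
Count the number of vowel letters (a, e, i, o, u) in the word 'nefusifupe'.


Scanning each character of 'nefusifupe':
  Position 1: 'n' -> consonant (running count: 0)
  Position 2: 'e' -> vowel (running count: 1)
  Position 3: 'f' -> consonant (running count: 1)
  Position 4: 'u' -> vowel (running count: 2)
  Position 5: 's' -> consonant (running count: 2)
  Position 6: 'i' -> vowel (running count: 3)
  Position 7: 'f' -> consonant (running count: 3)
  Position 8: 'u' -> vowel (running count: 4)
  Position 9: 'p' -> consonant (running count: 4)
  Position 10: 'e' -> vowel (running count: 5)
Total vowels: 5

5


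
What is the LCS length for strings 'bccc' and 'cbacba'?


DP table for LCS of 'bccc' and 'cbacba':
       c  b  a  c  b  a
    0  0  0  0  0  0  0
  b 0  0  1  1  1  1  1
  c 0  1  1  1  2  2  2
  c 0  1  1  1  2  2  2
  c 0  1  1  1  2  2  2
LCS: 'bc'
LCS length = 2

2


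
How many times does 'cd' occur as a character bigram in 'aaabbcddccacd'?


Scanning 'aaabbcddccacd' for bigram 'cd':
  Position 0: 'aa' -> no
  Position 1: 'aa' -> no
  Position 2: 'ab' -> no
  Position 3: 'bb' -> no
  Position 4: 'bc' -> no
  Position 5: 'cd' -> MATCH
  Position 6: 'dd' -> no
  Position 7: 'dc' -> no
  Position 8: 'cc' -> no
  Position 9: 'ca' -> no
  Position 10: 'ac' -> no
  Position 11: 'cd' -> MATCH
Total matches: 2

2


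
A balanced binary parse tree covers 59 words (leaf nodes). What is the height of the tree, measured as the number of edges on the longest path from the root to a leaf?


In a balanced binary tree with n leaves the deepest leaf is ceil(log2(n)) edges below the root.
log2(59) = 5.8826
ceil(5.8826) = 6
height (edges) = 6

6


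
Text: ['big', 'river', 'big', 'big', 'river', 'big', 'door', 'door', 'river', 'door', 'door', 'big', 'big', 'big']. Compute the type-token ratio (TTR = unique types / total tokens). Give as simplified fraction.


Tokens: 14
Unique types: ('big', 'door', 'river') = 3
TTR = 3/14
Already in lowest terms.

3/14


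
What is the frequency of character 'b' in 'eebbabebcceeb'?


Scanning 'eebbabebcceeb' for 'b':
  Position 2: 'b' -> MATCH (count: 1)
  Position 3: 'b' -> MATCH (count: 2)
  Position 5: 'b' -> MATCH (count: 3)
  Position 7: 'b' -> MATCH (count: 4)
  Position 12: 'b' -> MATCH (count: 5)
Total occurrences of 'b': 5

5


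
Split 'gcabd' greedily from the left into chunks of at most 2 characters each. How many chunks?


'gcabd' has 5 characters.
Chunking with max size 2:
  Chunk 1: 'gc' (positions 0-1)
  Chunk 2: 'ab' (positions 2-3)
  Chunk 3: 'd' (positions 4-4)
Total chunks: ceil(5 / 2) = 3

3


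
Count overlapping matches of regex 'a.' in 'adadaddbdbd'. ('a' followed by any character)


Pattern: a. means 'a' followed by any character.
Scanning 'adadaddbdbd' position-by-position:
  Pos 0: window 'ad' -> MATCH
  Pos 1: window 'da' -> no
  Pos 2: window 'ad' -> MATCH
  Pos 3: window 'da' -> no
  Pos 4: window 'ad' -> MATCH
  Pos 5: window 'dd' -> no
  Pos 6: window 'db' -> no
  Pos 7: window 'bd' -> no
  Pos 8: window 'db' -> no
  Pos 9: window 'bd' -> no
  Pos 10: window 'd' -> no
Total matches: 3

3


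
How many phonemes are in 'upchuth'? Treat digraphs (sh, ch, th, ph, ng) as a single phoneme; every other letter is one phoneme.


Parsing 'upchuth' greedily, digraphs first:
  'u' -> vowel phoneme (phonemes so far: 1)
  'p' -> consonant phoneme (phonemes so far: 2)
  'ch' -> digraph (1 consonant phoneme) (phonemes so far: 3)
  'u' -> vowel phoneme (phonemes so far: 4)
  'th' -> digraph (1 consonant phoneme) (phonemes so far: 5)
Total phonemes: 5

5


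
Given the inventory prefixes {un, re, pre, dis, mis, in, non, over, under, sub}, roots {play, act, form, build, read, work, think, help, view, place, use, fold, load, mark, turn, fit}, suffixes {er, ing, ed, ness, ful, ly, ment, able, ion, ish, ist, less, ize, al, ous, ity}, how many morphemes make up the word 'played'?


Segmenting 'played' against the inventory:
  'play' -> root (morpheme 1)
  'ed' -> suffix (morpheme 2)
Total morphemes: 2

2


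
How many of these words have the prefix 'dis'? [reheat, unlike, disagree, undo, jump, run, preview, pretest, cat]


Checking each word for prefix 'dis':
  'reheat' -> no (count: 0)
  'unlike' -> no (count: 0)
  'disagree' -> YES, starts with 'dis' (count: 1)
  'undo' -> no (count: 1)
  'jump' -> no (count: 1)
  'run' -> no (count: 1)
  'preview' -> no (count: 1)
  'pretest' -> no (count: 1)
  'cat' -> no (count: 1)
Total with prefix 'dis': 1

1


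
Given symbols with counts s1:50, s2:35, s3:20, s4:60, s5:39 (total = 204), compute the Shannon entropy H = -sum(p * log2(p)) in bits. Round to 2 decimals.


Computing entropy H = -sum(p_i * log2(p_i)):
  s1: p = 50/204 = 0.2451, -p*log2(p) = 0.4972
  s2: p = 35/204 = 0.1716, -p*log2(p) = 0.4363
  s3: p = 20/204 = 0.0980, -p*log2(p) = 0.3285
  s4: p = 60/204 = 0.2941, -p*log2(p) = 0.5193
  s5: p = 39/204 = 0.1912, -p*log2(p) = 0.4563
H = sum of terms = 2.2376
Rounded to 2 decimals: 2.24

2.24


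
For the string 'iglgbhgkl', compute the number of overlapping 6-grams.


String 'iglgbhgkl' has length L = 9.
Number of overlapping n-grams = L - n + 1
Substituting: 9 - 6 + 1 = 4

4


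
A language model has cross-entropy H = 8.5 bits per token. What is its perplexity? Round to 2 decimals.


Perplexity formula: PP = 2^H
H = 8.5
PP = 2^8.5
Decompose: 2^8.5 = 2^8 * 2^0.5 = 2^8 * sqrt(2)
2^8 = 256, sqrt(2) ~ 1.4142136
PP ~ 256 * 1.4142136 = 362.0386816
Rounded to 2 decimals: 362.04

362.04


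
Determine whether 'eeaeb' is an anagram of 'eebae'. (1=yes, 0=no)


Sort characters of 'eeaeb': 'abeee'
Sort characters of 'eebae': 'abeee'
Sorted forms match -> they ARE anagrams
Result: 1

1


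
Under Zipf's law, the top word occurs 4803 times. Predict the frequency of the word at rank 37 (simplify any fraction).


Zipf's law: freq(rank) = f1 / rank
f1 = 4803, rank = 37
freq = 4803 / 37
GCD(4803, 37) = 1
Simplified: 4803/37

4803/37


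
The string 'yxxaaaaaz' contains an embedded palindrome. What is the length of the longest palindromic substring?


Scanning 'yxxaaaaaz' for palindromic substrings.
Substring at positions 3-7: 'aaaaa'.
Check: reverse('aaaaa') = 'aaaaa' -> palindrome confirmed.
Neighbouring characters ('x' / 'z') break symmetry, so it cannot extend further.
No longer palindromic substring exists; longest length = 5

5


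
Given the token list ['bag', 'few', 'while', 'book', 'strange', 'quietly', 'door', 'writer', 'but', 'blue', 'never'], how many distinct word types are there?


Listing all tokens and tracking unique types:
  Token 1: 'bag' -> NEW (unique so far: 1)
  Token 2: 'few' -> NEW (unique so far: 2)
  Token 3: 'while' -> NEW (unique so far: 3)
  Token 4: 'book' -> NEW (unique so far: 4)
  Token 5: 'strange' -> NEW (unique so far: 5)
  Token 6: 'quietly' -> NEW (unique so far: 6)
  Token 7: 'door' -> NEW (unique so far: 7)
  Token 8: 'writer' -> NEW (unique so far: 8)
  Token 9: 'but' -> NEW (unique so far: 9)
  Token 10: 'blue' -> NEW (unique so far: 10)
  Token 11: 'never' -> NEW (unique so far: 11)
Unique types: ('bag', 'blue', 'book', 'but', 'door', 'few', 'never', 'quietly', 'strange', 'while', 'writer')
Vocabulary size: 11

11


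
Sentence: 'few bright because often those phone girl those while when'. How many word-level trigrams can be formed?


Word trigrams from [10] words:
  Trigram 1: (few bright because)
  Trigram 2: (bright because often)
  Trigram 3: (because often those)
  Trigram 4: (often those phone)
  Trigram 5: (those phone girl)
  Trigram 6: (phone girl those)
  Trigram 7: (girl those while)
  Trigram 8: (those while when)
Total word trigrams: 10 - 2 = 8

8


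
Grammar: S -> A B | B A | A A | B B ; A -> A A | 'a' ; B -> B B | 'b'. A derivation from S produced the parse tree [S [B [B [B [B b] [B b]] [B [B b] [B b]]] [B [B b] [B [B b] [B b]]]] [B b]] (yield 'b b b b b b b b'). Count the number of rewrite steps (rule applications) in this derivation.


Every bracketed nonterminal node [X ...] in the tree is produced by exactly one rule application.
Reading the tree off as a leftmost derivation:
  Step 1: S  =>  B B   (applied S -> B B)
  Step 2: B B  =>  B B B   (applied B -> B B)
  Step 3: B B B  =>  B B B B   (applied B -> B B)
  Step 4: B B B B  =>  B B B B B   (applied B -> B B)
  Step 5: B B B B B  =>  b B B B B   (applied B -> b)
  Step 6: b B B B B  =>  b b B B B   (applied B -> b)
  Step 7: b b B B B  =>  b b B B B B   (applied B -> B B)
  Step 8: b b B B B B  =>  b b b B B B   (applied B -> b)
  Step 9: b b b B B B  =>  b b b b B B   (applied B -> b)
  Step 10: b b b b B B  =>  b b b b B B B   (applied B -> B B)
  Step 11: b b b b B B B  =>  b b b b b B B   (applied B -> b)
  Step 12: b b b b b B B  =>  b b b b b B B B   (applied B -> B B)
  Step 13: b b b b b B B B  =>  b b b b b b B B   (applied B -> b)
  Step 14: b b b b b b B B  =>  b b b b b b b B   (applied B -> b)
  Step 15: b b b b b b b B  =>  b b b b b b b b   (applied B -> b)
Final yield: b b b b b b b b
Total rewrite steps: 15

15


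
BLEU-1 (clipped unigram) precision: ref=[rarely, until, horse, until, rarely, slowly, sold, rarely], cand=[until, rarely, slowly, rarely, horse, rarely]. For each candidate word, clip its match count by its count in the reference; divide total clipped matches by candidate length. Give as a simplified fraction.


Reference word counts: {'horse': 1, 'rarely': 3, 'slowly': 1, 'sold': 1, 'until': 2}
Checking each candidate word (with clipping):
  'until' -> in reference (ref count 2, used 1/2) -> match (matches: 1)
  'rarely' -> in reference (ref count 3, used 1/3) -> match (matches: 2)
  'slowly' -> in reference (ref count 1, used 1/1) -> match (matches: 3)
  'rarely' -> in reference (ref count 3, used 2/3) -> match (matches: 4)
  'horse' -> in reference (ref count 1, used 1/1) -> match (matches: 5)
  'rarely' -> in reference (ref count 3, used 3/3) -> match (matches: 6)
Clipped matches: 6, Candidate length: 6
Precision = 6/6 = 1

1


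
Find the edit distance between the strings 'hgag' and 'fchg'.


Building DP table for s1='hgag' (len 4) and s2='fchg' (len 4):
       f  c  h  g
    0  1  2  3  4
  h 1  1  2  2  3
  g 2  2  2  3  2
  a 3  3  3  3  3
  g 4  4  4  4  3
Edit distance = dp[4][4] = 3

3


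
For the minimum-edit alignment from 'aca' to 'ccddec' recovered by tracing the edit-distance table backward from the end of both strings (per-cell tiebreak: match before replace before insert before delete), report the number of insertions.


Edit distance = 5. Backtracking from cell (3, 6) with preference match > replace > insert > delete,
then listing the resulting alignment 'aca' -> 'ccddec' left to right:
  Step 1: replace a->c
  Step 2: keep 'c'
  Step 3: insert 'd' [insertion #1]
  Step 4: insert 'd' [insertion #2]
  Step 5: insert 'e' [insertion #3]
  Step 6: replace a->c
Total insertions: 3

3


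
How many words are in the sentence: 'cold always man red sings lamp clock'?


Counting words by splitting on spaces:
  Word 1: 'cold'
  Word 2: 'always'
  Word 3: 'man'
  Word 4: 'red'
  Word 5: 'sings'
  Word 6: 'lamp'
  Word 7: 'clock'
Total words: 7

7


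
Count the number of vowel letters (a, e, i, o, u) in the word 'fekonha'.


Scanning each character of 'fekonha':
  Position 1: 'f' -> consonant (running count: 0)
  Position 2: 'e' -> vowel (running count: 1)
  Position 3: 'k' -> consonant (running count: 1)
  Position 4: 'o' -> vowel (running count: 2)
  Position 5: 'n' -> consonant (running count: 2)
  Position 6: 'h' -> consonant (running count: 2)
  Position 7: 'a' -> vowel (running count: 3)
Total vowels: 3

3


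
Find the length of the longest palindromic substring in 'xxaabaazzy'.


Scanning 'xxaabaazzy' for palindromic substrings.
Substring at positions 2-6: 'aabaa'.
Check: reverse('aabaa') = 'aabaa' -> palindrome confirmed.
Neighbouring characters ('x' / 'z') break symmetry, so it cannot extend further.
No longer palindromic substring exists; longest length = 5

5


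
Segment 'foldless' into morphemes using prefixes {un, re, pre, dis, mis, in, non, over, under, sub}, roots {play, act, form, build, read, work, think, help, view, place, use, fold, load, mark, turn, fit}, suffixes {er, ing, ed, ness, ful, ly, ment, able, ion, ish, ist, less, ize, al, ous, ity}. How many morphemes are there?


Segmenting 'foldless' against the inventory:
  'fold' -> root (morpheme 1)
  'less' -> suffix (morpheme 2)
Total morphemes: 2

2


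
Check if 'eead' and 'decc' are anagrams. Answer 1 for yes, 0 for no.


Sort characters of 'eead': 'adee'
Sort characters of 'decc': 'ccde'
Sorted forms differ -> they are NOT anagrams
Result: 0

0


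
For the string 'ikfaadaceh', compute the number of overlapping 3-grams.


String 'ikfaadaceh' has length L = 10.
Number of overlapping n-grams = L - n + 1
Substituting: 10 - 3 + 1 = 8

8


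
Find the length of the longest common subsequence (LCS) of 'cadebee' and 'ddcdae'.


DP table for LCS of 'cadebee' and 'ddcdae':
       d  d  c  d  a  e
    0  0  0  0  0  0  0
  c 0  0  0  1  1  1  1
  a 0  0  0  1  1  2  2
  d 0  1  1  1  2  2  2
  e 0  1  1  1  2  2  3
  b 0  1  1  1  2  2  3
  e 0  1  1  1  2  2  3
  e 0  1  1  1  2  2  3
LCS: 'cae'
LCS length = 3

3


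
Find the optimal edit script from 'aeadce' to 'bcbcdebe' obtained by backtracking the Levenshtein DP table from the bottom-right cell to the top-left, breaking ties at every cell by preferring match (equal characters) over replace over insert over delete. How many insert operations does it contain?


Edit distance = 6. Backtracking from cell (6, 8) with preference match > replace > insert > delete,
then listing the resulting alignment 'aeadce' -> 'bcbcdebe' left to right:
  Step 1: insert 'b' [insertion #1]
  Step 2: replace a->c
  Step 3: replace e->b
  Step 4: replace a->c
  Step 5: keep 'd'
  Step 6: insert 'e' [insertion #2]
  Step 7: replace c->b
  Step 8: keep 'e'
Total insertions: 2

2


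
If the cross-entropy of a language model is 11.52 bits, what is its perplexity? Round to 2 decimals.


Perplexity formula: PP = 2^H
H = 11.52
PP = 2^11.52
Decompose: 2^11.52 = 2^11 * 2^0.52
2^11 = 2048, 2^0.52 ~ 1.4339552
PP ~ 2048 * 1.4339552 = 2936.7402496
Rounded to 2 decimals: 2936.74

2936.74


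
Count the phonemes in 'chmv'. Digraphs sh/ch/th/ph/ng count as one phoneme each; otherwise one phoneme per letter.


Parsing 'chmv' greedily, digraphs first:
  'ch' -> digraph (1 consonant phoneme) (phonemes so far: 1)
  'm' -> consonant phoneme (phonemes so far: 2)
  'v' -> consonant phoneme (phonemes so far: 3)
Total phonemes: 3

3


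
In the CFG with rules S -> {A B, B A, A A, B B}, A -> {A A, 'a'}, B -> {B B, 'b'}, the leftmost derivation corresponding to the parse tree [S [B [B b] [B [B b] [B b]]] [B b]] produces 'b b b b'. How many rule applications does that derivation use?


Every bracketed nonterminal node [X ...] in the tree is produced by exactly one rule application.
Reading the tree off as a leftmost derivation:
  Step 1: S  =>  B B   (applied S -> B B)
  Step 2: B B  =>  B B B   (applied B -> B B)
  Step 3: B B B  =>  b B B   (applied B -> b)
  Step 4: b B B  =>  b B B B   (applied B -> B B)
  Step 5: b B B B  =>  b b B B   (applied B -> b)
  Step 6: b b B B  =>  b b b B   (applied B -> b)
  Step 7: b b b B  =>  b b b b   (applied B -> b)
Final yield: b b b b
Total rewrite steps: 7

7


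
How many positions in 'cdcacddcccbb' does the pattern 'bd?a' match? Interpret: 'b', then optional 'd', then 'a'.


Pattern: bd?a means 'b', then optional 'd', then 'a'.
Scanning 'cdcacddcccbb' position-by-position:
  Pos 0: window 'cdc' -> no
  Pos 1: window 'dca' -> no
  Pos 2: window 'cac' -> no
  Pos 3: window 'acd' -> no
  Pos 4: window 'cdd' -> no
  Pos 5: window 'ddc' -> no
  Pos 6: window 'dcc' -> no
  Pos 7: window 'ccc' -> no
  Pos 8: window 'ccb' -> no
  Pos 9: window 'cbb' -> no
  Pos 10: window 'bb' -> no
  Pos 11: window 'b' -> no
Total matches: 0

0


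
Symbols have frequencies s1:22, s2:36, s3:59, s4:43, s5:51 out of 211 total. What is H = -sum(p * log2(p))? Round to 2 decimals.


Computing entropy H = -sum(p_i * log2(p_i)):
  s1: p = 22/211 = 0.1043, -p*log2(p) = 0.3401
  s2: p = 36/211 = 0.1706, -p*log2(p) = 0.4353
  s3: p = 59/211 = 0.2796, -p*log2(p) = 0.5141
  s4: p = 43/211 = 0.2038, -p*log2(p) = 0.4677
  s5: p = 51/211 = 0.2417, -p*log2(p) = 0.4952
H = sum of terms = 2.2524
Rounded to 2 decimals: 2.25

2.25


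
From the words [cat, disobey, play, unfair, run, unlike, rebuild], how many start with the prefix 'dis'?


Checking each word for prefix 'dis':
  'cat' -> no (count: 0)
  'disobey' -> YES, starts with 'dis' (count: 1)
  'play' -> no (count: 1)
  'unfair' -> no (count: 1)
  'run' -> no (count: 1)
  'unlike' -> no (count: 1)
  'rebuild' -> no (count: 1)
Total with prefix 'dis': 1

1


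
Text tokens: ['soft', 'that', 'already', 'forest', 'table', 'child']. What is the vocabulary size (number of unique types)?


Listing all tokens and tracking unique types:
  Token 1: 'soft' -> NEW (unique so far: 1)
  Token 2: 'that' -> NEW (unique so far: 2)
  Token 3: 'already' -> NEW (unique so far: 3)
  Token 4: 'forest' -> NEW (unique so far: 4)
  Token 5: 'table' -> NEW (unique so far: 5)
  Token 6: 'child' -> NEW (unique so far: 6)
Unique types: ('already', 'child', 'forest', 'soft', 'table', 'that')
Vocabulary size: 6

6


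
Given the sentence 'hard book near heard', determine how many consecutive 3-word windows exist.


Word trigrams from [4] words:
  Trigram 1: (hard book near)
  Trigram 2: (book near heard)
Total word trigrams: 4 - 2 = 2

2


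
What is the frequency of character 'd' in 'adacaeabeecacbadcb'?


Scanning 'adacaeabeecacbadcb' for 'd':
  Position 1: 'd' -> MATCH (count: 1)
  Position 15: 'd' -> MATCH (count: 2)
Total occurrences of 'd': 2

2


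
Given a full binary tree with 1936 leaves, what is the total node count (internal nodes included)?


Leaf nodes (terminals): 1936
Internal nodes = n - 1 = 1936 - 1 = 1935
Total = leaves + internal = 1936 + 1935 = 3871

3871


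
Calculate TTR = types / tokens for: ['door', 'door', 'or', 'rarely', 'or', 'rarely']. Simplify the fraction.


Tokens: 6
Unique types: ('door', 'or', 'rarely') = 3
TTR = 3/6
Simplify: divide both by 3 -> 1/2
TTR = 1/2

1/2


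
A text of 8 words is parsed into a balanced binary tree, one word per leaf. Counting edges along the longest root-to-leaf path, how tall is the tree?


In a balanced binary tree with n leaves the deepest leaf is ceil(log2(n)) edges below the root.
log2(8) = 3.0000
ceil(3.0000) = 3
height (edges) = 3

3


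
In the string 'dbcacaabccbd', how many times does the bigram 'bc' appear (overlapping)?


Scanning 'dbcacaabccbd' for bigram 'bc':
  Position 0: 'db' -> no
  Position 1: 'bc' -> MATCH
  Position 2: 'ca' -> no
  Position 3: 'ac' -> no
  Position 4: 'ca' -> no
  Position 5: 'aa' -> no
  Position 6: 'ab' -> no
  Position 7: 'bc' -> MATCH
  Position 8: 'cc' -> no
  Position 9: 'cb' -> no
  Position 10: 'bd' -> no
Total matches: 2

2


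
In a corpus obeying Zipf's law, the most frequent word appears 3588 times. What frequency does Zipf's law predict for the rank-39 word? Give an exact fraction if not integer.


Zipf's law: freq(rank) = f1 / rank
f1 = 3588, rank = 39
freq = 3588 / 39
= 92

92


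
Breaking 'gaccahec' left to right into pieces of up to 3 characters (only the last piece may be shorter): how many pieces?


'gaccahec' has 8 characters.
Chunking with max size 3:
  Chunk 1: 'gac' (positions 0-2)
  Chunk 2: 'cah' (positions 3-5)
  Chunk 3: 'ec' (positions 6-7)
Total chunks: ceil(8 / 3) = 3

3


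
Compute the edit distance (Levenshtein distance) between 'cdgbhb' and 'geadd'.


Building DP table for s1='cdgbhb' (len 6) and s2='geadd' (len 5):
       g  e  a  d  d
    0  1  2  3  4  5
  c 1  1  2  3  4  5
  d 2  2  2  3  3  4
  g 3  2  3  3  4  4
  b 4  3  3  4  4  5
  h 5  4  4  4  5  5
  b 6  5  5  5  5  6
Edit distance = dp[6][5] = 6

6


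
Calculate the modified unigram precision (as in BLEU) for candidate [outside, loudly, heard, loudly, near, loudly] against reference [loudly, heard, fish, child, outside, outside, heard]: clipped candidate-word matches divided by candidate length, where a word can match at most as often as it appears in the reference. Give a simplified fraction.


Reference word counts: {'child': 1, 'fish': 1, 'heard': 2, 'loudly': 1, 'outside': 2}
Checking each candidate word (with clipping):
  'outside' -> in reference (ref count 2, used 1/2) -> match (matches: 1)
  'loudly' -> in reference (ref count 1, used 1/1) -> match (matches: 2)
  'heard' -> in reference (ref count 2, used 1/2) -> match (matches: 3)
  'loudly' -> ref count 1 already used up (1/1) -> clipped, no match (matches: 3)
  'near' -> not in reference -> no match (matches: 3)
  'loudly' -> ref count 1 already used up (1/1) -> clipped, no match (matches: 3)
Clipped matches: 3, Candidate length: 6
Precision = 3/6 = 1/2

1/2


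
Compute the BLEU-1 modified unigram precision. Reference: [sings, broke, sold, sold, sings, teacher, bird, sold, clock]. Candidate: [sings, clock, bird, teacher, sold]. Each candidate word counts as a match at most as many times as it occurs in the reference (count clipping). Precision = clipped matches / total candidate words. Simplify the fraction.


Reference word counts: {'bird': 1, 'broke': 1, 'clock': 1, 'sings': 2, 'sold': 3, 'teacher': 1}
Checking each candidate word (with clipping):
  'sings' -> in reference (ref count 2, used 1/2) -> match (matches: 1)
  'clock' -> in reference (ref count 1, used 1/1) -> match (matches: 2)
  'bird' -> in reference (ref count 1, used 1/1) -> match (matches: 3)
  'teacher' -> in reference (ref count 1, used 1/1) -> match (matches: 4)
  'sold' -> in reference (ref count 3, used 1/3) -> match (matches: 5)
Clipped matches: 5, Candidate length: 5
Precision = 5/5 = 1

1


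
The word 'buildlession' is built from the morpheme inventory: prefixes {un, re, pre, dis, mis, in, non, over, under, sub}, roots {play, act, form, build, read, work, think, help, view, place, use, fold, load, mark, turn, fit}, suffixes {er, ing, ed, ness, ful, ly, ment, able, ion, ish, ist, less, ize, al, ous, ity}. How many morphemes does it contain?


Segmenting 'buildlession' against the inventory:
  'build' -> root (morpheme 1)
  'less' -> suffix (morpheme 2)
  'ion' -> suffix (morpheme 3)
Total morphemes: 3

3


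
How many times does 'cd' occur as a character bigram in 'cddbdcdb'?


Scanning 'cddbdcdb' for bigram 'cd':
  Position 0: 'cd' -> MATCH
  Position 1: 'dd' -> no
  Position 2: 'db' -> no
  Position 3: 'bd' -> no
  Position 4: 'dc' -> no
  Position 5: 'cd' -> MATCH
  Position 6: 'db' -> no
Total matches: 2

2


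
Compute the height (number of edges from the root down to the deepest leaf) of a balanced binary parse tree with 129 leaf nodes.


In a balanced binary tree with n leaves the deepest leaf is ceil(log2(n)) edges below the root.
log2(129) = 7.0112
ceil(7.0112) = 8
height (edges) = 8

8


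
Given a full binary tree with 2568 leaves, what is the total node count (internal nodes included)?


Leaf nodes (terminals): 2568
Internal nodes = n - 1 = 2568 - 1 = 2567
Total = leaves + internal = 2568 + 2567 = 5135

5135


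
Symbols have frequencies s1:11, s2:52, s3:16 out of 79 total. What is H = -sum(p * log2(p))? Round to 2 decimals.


Computing entropy H = -sum(p_i * log2(p_i)):
  s1: p = 11/79 = 0.1392, -p*log2(p) = 0.3960
  s2: p = 52/79 = 0.6582, -p*log2(p) = 0.3971
  s3: p = 16/79 = 0.2025, -p*log2(p) = 0.4666
H = sum of terms = 1.2597
Rounded to 2 decimals: 1.26

1.26


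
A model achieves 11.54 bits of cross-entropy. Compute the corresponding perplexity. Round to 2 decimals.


Perplexity formula: PP = 2^H
H = 11.54
PP = 2^11.54
Decompose: 2^11.54 = 2^11 * 2^0.54
2^11 = 2048, 2^0.54 ~ 1.4539725
PP ~ 2048 * 1.4539725 = 2977.7356800
Rounded to 2 decimals: 2977.74

2977.74


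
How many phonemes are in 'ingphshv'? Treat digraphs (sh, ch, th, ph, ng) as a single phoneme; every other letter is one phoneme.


Parsing 'ingphshv' greedily, digraphs first:
  'i' -> vowel phoneme (phonemes so far: 1)
  'ng' -> digraph (1 consonant phoneme) (phonemes so far: 2)
  'ph' -> digraph (1 consonant phoneme) (phonemes so far: 3)
  'sh' -> digraph (1 consonant phoneme) (phonemes so far: 4)
  'v' -> consonant phoneme (phonemes so far: 5)
Total phonemes: 5

5


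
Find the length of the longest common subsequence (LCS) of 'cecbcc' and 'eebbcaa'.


DP table for LCS of 'cecbcc' and 'eebbcaa':
       e  e  b  b  c  a  a
    0  0  0  0  0  0  0  0
  c 0  0  0  0  0  1  1  1
  e 0  1  1  1  1  1  1  1
  c 0  1  1  1  1  2  2  2
  b 0  1  1  2  2  2  2  2
  c 0  1  1  2  2  3  3  3
  c 0  1  1  2  2  3  3  3
LCS: 'ebc'
LCS length = 3

3


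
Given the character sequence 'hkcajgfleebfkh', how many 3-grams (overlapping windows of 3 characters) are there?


String 'hkcajgfleebfkh' has length L = 14.
Number of overlapping n-grams = L - n + 1
Substituting: 14 - 3 + 1 = 12

12


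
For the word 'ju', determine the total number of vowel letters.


Scanning each character of 'ju':
  Position 1: 'j' -> consonant (running count: 0)
  Position 2: 'u' -> vowel (running count: 1)
Total vowels: 1

1


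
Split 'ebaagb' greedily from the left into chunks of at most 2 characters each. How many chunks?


'ebaagb' has 6 characters.
Chunking with max size 2:
  Chunk 1: 'eb' (positions 0-1)
  Chunk 2: 'aa' (positions 2-3)
  Chunk 3: 'gb' (positions 4-5)
Total chunks: ceil(6 / 2) = 3

3


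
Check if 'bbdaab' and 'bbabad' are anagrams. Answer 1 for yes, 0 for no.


Sort characters of 'bbdaab': 'aabbbd'
Sort characters of 'bbabad': 'aabbbd'
Sorted forms match -> they ARE anagrams
Result: 1

1


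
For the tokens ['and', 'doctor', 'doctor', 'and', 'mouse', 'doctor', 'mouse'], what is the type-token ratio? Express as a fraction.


Tokens: 7
Unique types: ('and', 'doctor', 'mouse') = 3
TTR = 3/7
Already in lowest terms.

3/7


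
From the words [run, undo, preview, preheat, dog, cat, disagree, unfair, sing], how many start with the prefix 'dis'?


Checking each word for prefix 'dis':
  'run' -> no (count: 0)
  'undo' -> no (count: 0)
  'preview' -> no (count: 0)
  'preheat' -> no (count: 0)
  'dog' -> no (count: 0)
  'cat' -> no (count: 0)
  'disagree' -> YES, starts with 'dis' (count: 1)
  'unfair' -> no (count: 1)
  'sing' -> no (count: 1)
Total with prefix 'dis': 1

1


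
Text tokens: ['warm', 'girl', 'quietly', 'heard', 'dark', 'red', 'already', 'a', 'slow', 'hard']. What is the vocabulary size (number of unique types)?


Listing all tokens and tracking unique types:
  Token 1: 'warm' -> NEW (unique so far: 1)
  Token 2: 'girl' -> NEW (unique so far: 2)
  Token 3: 'quietly' -> NEW (unique so far: 3)
  Token 4: 'heard' -> NEW (unique so far: 4)
  Token 5: 'dark' -> NEW (unique so far: 5)
  Token 6: 'red' -> NEW (unique so far: 6)
  Token 7: 'already' -> NEW (unique so far: 7)
  Token 8: 'a' -> NEW (unique so far: 8)
  Token 9: 'slow' -> NEW (unique so far: 9)
  Token 10: 'hard' -> NEW (unique so far: 10)
Unique types: ('a', 'already', 'dark', 'girl', 'hard', 'heard', 'quietly', 'red', 'slow', 'warm')
Vocabulary size: 10

10


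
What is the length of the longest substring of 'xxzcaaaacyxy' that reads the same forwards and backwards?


Scanning 'xxzcaaaacyxy' for palindromic substrings.
Substring at positions 3-8: 'caaaac'.
Check: reverse('caaaac') = 'caaaac' -> palindrome confirmed.
Neighbouring characters ('z' / 'y') break symmetry, so it cannot extend further.
No longer palindromic substring exists; longest length = 6

6


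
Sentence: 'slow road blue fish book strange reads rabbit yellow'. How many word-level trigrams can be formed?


Word trigrams from [9] words:
  Trigram 1: (slow road blue)
  Trigram 2: (road blue fish)
  Trigram 3: (blue fish book)
  Trigram 4: (fish book strange)
  Trigram 5: (book strange reads)
  Trigram 6: (strange reads rabbit)
  Trigram 7: (reads rabbit yellow)
Total word trigrams: 9 - 2 = 7

7


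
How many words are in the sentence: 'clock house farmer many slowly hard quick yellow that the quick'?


Counting words by splitting on spaces:
  Word 1: 'clock'
  Word 2: 'house'
  Word 3: 'farmer'
  Word 4: 'many'
  Word 5: 'slowly'
  Word 6: 'hard'
  Word 7: 'quick'
  Word 8: 'yellow'
  Word 9: 'that'
  Word 10: 'the'
  Word 11: 'quick'
Total words: 11

11


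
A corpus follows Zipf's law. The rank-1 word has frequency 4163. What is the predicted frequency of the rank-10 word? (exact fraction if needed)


Zipf's law: freq(rank) = f1 / rank
f1 = 4163, rank = 10
freq = 4163 / 10
GCD(4163, 10) = 1
Simplified: 4163/10

4163/10


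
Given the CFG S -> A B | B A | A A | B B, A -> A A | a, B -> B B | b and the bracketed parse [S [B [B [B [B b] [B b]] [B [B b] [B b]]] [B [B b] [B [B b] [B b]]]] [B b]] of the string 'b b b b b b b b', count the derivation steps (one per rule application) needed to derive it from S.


Every bracketed nonterminal node [X ...] in the tree is produced by exactly one rule application.
Reading the tree off as a leftmost derivation:
  Step 1: S  =>  B B   (applied S -> B B)
  Step 2: B B  =>  B B B   (applied B -> B B)
  Step 3: B B B  =>  B B B B   (applied B -> B B)
  Step 4: B B B B  =>  B B B B B   (applied B -> B B)
  Step 5: B B B B B  =>  b B B B B   (applied B -> b)
  Step 6: b B B B B  =>  b b B B B   (applied B -> b)
  Step 7: b b B B B  =>  b b B B B B   (applied B -> B B)
  Step 8: b b B B B B  =>  b b b B B B   (applied B -> b)
  Step 9: b b b B B B  =>  b b b b B B   (applied B -> b)
  Step 10: b b b b B B  =>  b b b b B B B   (applied B -> B B)
  Step 11: b b b b B B B  =>  b b b b b B B   (applied B -> b)
  Step 12: b b b b b B B  =>  b b b b b B B B   (applied B -> B B)
  Step 13: b b b b b B B B  =>  b b b b b b B B   (applied B -> b)
  Step 14: b b b b b b B B  =>  b b b b b b b B   (applied B -> b)
  Step 15: b b b b b b b B  =>  b b b b b b b b   (applied B -> b)
Final yield: b b b b b b b b
Total rewrite steps: 15

15


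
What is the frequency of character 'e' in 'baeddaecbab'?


Scanning 'baeddaecbab' for 'e':
  Position 2: 'e' -> MATCH (count: 1)
  Position 6: 'e' -> MATCH (count: 2)
Total occurrences of 'e': 2

2


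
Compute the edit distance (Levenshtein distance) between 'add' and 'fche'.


Building DP table for s1='add' (len 3) and s2='fche' (len 4):
       f  c  h  e
    0  1  2  3  4
  a 1  1  2  3  4
  d 2  2  2  3  4
  d 3  3  3  3  4
Edit distance = dp[3][4] = 4

4


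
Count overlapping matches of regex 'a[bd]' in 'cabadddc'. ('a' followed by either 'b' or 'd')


Pattern: a[bd] means 'a' followed by either 'b' or 'd'.
Scanning 'cabadddc' position-by-position:
  Pos 0: window 'ca' -> no
  Pos 1: window 'ab' -> MATCH
  Pos 2: window 'ba' -> no
  Pos 3: window 'ad' -> MATCH
  Pos 4: window 'dd' -> no
  Pos 5: window 'dd' -> no
  Pos 6: window 'dc' -> no
  Pos 7: window 'c' -> no
Total matches: 2

2


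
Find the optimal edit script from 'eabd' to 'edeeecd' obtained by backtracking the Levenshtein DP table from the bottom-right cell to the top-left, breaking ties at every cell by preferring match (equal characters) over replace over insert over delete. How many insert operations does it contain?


Edit distance = 5. Backtracking from cell (4, 7) with preference match > replace > insert > delete,
then listing the resulting alignment 'eabd' -> 'edeeecd' left to right:
  Step 1: insert 'e' [insertion #1]
  Step 2: insert 'd' [insertion #2]
  Step 3: insert 'e' [insertion #3]
  Step 4: keep 'e'
  Step 5: replace a->e
  Step 6: replace b->c
  Step 7: keep 'd'
Total insertions: 3

3


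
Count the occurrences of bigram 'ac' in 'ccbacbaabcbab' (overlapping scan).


Scanning 'ccbacbaabcbab' for bigram 'ac':
  Position 0: 'cc' -> no
  Position 1: 'cb' -> no
  Position 2: 'ba' -> no
  Position 3: 'ac' -> MATCH
  Position 4: 'cb' -> no
  Position 5: 'ba' -> no
  Position 6: 'aa' -> no
  Position 7: 'ab' -> no
  Position 8: 'bc' -> no
  Position 9: 'cb' -> no
  Position 10: 'ba' -> no
  Position 11: 'ab' -> no
Total matches: 1

1


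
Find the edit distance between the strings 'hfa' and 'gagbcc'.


Building DP table for s1='hfa' (len 3) and s2='gagbcc' (len 6):
       g  a  g  b  c  c
    0  1  2  3  4  5  6
  h 1  1  2  3  4  5  6
  f 2  2  2  3  4  5  6
  a 3  3  2  3  4  5  6
Edit distance = dp[3][6] = 6

6


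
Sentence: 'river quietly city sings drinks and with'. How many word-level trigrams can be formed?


Word trigrams from [7] words:
  Trigram 1: (river quietly city)
  Trigram 2: (quietly city sings)
  Trigram 3: (city sings drinks)
  Trigram 4: (sings drinks and)
  Trigram 5: (drinks and with)
Total word trigrams: 7 - 2 = 5

5


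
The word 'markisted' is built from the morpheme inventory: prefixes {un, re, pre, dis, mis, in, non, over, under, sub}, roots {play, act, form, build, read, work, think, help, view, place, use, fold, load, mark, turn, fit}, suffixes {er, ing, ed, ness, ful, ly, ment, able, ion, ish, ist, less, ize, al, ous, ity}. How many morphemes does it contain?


Segmenting 'markisted' against the inventory:
  'mark' -> root (morpheme 1)
  'ist' -> suffix (morpheme 2)
  'ed' -> suffix (morpheme 3)
Total morphemes: 3

3


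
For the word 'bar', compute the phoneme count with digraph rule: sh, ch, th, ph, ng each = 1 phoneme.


Parsing 'bar' greedily, digraphs first:
  'b' -> consonant phoneme (phonemes so far: 1)
  'a' -> vowel phoneme (phonemes so far: 2)
  'r' -> consonant phoneme (phonemes so far: 3)
Total phonemes: 3

3


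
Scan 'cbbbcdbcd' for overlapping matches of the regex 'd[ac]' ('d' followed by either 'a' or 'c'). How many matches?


Pattern: d[ac] means 'd' followed by either 'a' or 'c'.
Scanning 'cbbbcdbcd' position-by-position:
  Pos 0: window 'cb' -> no
  Pos 1: window 'bb' -> no
  Pos 2: window 'bb' -> no
  Pos 3: window 'bc' -> no
  Pos 4: window 'cd' -> no
  Pos 5: window 'db' -> no
  Pos 6: window 'bc' -> no
  Pos 7: window 'cd' -> no
  Pos 8: window 'd' -> no
Total matches: 0

0


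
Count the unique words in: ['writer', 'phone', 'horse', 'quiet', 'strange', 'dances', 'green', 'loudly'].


Listing all tokens and tracking unique types:
  Token 1: 'writer' -> NEW (unique so far: 1)
  Token 2: 'phone' -> NEW (unique so far: 2)
  Token 3: 'horse' -> NEW (unique so far: 3)
  Token 4: 'quiet' -> NEW (unique so far: 4)
  Token 5: 'strange' -> NEW (unique so far: 5)
  Token 6: 'dances' -> NEW (unique so far: 6)
  Token 7: 'green' -> NEW (unique so far: 7)
  Token 8: 'loudly' -> NEW (unique so far: 8)
Unique types: ('dances', 'green', 'horse', 'loudly', 'phone', 'quiet', 'strange', 'writer')
Vocabulary size: 8

8
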